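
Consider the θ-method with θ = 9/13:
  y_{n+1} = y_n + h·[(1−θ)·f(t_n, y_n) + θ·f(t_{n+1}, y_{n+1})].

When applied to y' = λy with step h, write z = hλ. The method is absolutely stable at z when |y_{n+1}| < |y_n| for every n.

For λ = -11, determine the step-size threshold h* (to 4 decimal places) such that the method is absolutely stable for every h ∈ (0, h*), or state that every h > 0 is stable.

On y'=λy, z=hλ:
  y_{n+1} = y_n + z·[4/13·y_n + 9/13·y_{n+1}] ⇒ (1 − 9/13z)y_{n+1} = (1 + 4/13z)y_n
  Hence R(z) = (1 + 4/13z)/(1 − 9/13z).

Boundary: |R(x)|=1, x<0.
x=-0.37: |R|=0.7055
x=-2: |R|=0.1613
x=-10: |R|=0.2621
x=-100: |R|=0.4239
θ=9/13≥1/2 ⇒ |1+4/13x|<|1−9/13x| ∀x<0 ⇒ stable on all of ℝ⁻.

unbounded; (−∞, 0). Any h>0 works for λ=-11.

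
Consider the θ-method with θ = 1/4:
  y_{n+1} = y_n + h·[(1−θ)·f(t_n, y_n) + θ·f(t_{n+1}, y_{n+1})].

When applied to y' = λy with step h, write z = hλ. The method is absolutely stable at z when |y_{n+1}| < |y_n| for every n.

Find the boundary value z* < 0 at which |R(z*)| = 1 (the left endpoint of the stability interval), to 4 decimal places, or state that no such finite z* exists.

z* = -4.0000.

On y'=λy, z=hλ:
  y_{n+1} = y_n + z·[3/4·y_n + 1/4·y_{n+1}] ⇒ (1 − 1/4z)y_{n+1} = (1 + 3/4z)y_n
  Hence R(z) = (1 + 3/4z)/(1 − 1/4z).

Solve |R(x)|<1 on ℝ⁻.
x=-0.34: |R|=0.6866
R=−1: 1+3/4x = −1+1/4x ⇒ -1/2x=2 ⇒ x=2/(-1/2)=-4.0000
Confirm numerically:
  x=-2.183: |R|=0.41226 <1
  x=-2.049: |R|=0.35493 <1
  x=-1.798: |R|=0.24043 <1
  x=-4.268: |R|=1.06483 >1
  x=-4.251: |R|=1.06084 >1
  x=-4.107: |R|=1.02640 >1
Interval (-4.0000, 0).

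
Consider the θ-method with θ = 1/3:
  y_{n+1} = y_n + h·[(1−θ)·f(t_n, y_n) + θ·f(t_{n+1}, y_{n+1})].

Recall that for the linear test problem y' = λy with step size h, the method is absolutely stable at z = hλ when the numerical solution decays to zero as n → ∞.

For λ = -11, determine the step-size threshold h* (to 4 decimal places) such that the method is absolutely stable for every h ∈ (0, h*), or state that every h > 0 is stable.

(-6.0000,0); λ=-11 ⇒ h* = (6)/11 = 0.5455.

On y'=λy, z=hλ:
  y_{n+1} = y_n + z·[2/3·y_n + 1/3·y_{n+1}] ⇒ (1 − 1/3z)y_{n+1} = (1 + 2/3z)y_n
  R(z) = (1 + 2/3z)/(1 − 1/3z).

Solve |R(x)|<1 on ℝ⁻.
x=-1.63: |R|=0.0562
R=−1: 1+2/3x = −1+1/3x ⇒ -1/3x=2 ⇒ x=2/(-1/3)=-6.0000
Confirm numerically:
  x=-4.631: |R|=0.82060 <1
  x=-4.567: |R|=0.81063 <1
  x=-2.461: |R|=0.35195 <1
  x=-6.512: |R|=1.05383 >1
  x=-6.385: |R|=1.04102 >1
  x=-6.301: |R|=1.03236 >1
So |R|<1 on (-6.0000, 0).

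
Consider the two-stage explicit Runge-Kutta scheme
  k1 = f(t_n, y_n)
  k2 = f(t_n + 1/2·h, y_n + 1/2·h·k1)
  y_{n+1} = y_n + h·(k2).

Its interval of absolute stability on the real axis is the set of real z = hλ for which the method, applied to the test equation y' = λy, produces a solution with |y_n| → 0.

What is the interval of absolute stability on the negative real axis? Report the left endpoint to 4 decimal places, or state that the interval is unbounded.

(-2.0000, 0).

With y'=λy (z=hλ):
  k1=λy_n ⇒ h·k1=z·y_n;  k2=λ(1+1/2z)y_n ⇒ h·k2=z(1+1/2z)y_n
  y_{n+1}/y_n = 1 + z(1+1/2z) = 1 + z + 1/2z²
  ⇒ R(z) = 1 + z + 1/2z².

Boundary: |R(x)|=1, x<0.
x=-1.01: |R|=0.5000
R=1: x+1/2x²=0 ⇒ x=−2=-2.0000; min R=1−1/(4·1/2)=0.5000>−1
Confirm numerically:
  x=-1.797: |R|=0.81760 <1
  x=-1.757: |R|=0.78652 <1
  x=-1.709: |R|=0.75134 <1
  x=-1.575: |R|=0.66531 <1
  x=-2.214: |R|=1.23690 >1
  x=-2.048: |R|=1.04915 >1
So |R|<1 on (-2.0000, 0).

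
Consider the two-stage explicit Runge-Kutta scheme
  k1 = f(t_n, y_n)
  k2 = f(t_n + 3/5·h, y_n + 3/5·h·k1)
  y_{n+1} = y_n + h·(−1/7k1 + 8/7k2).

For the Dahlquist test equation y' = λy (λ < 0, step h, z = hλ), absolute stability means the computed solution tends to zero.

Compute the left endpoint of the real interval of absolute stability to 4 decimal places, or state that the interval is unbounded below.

left endpoint -1.4583.

Test eqn y'=λy, z=hλ:
  k1=λy_n ⇒ h·k1=z·y_n;  k2=λ(1+3/5z)y_n ⇒ h·k2=z(1+3/5z)y_n
  y_{n+1}/y_n = 1 − 1/7z + 8/7z(1+3/5z) = 1 + z + 24/35z²
  R(z) = 1 + z + 24/35z².

Solve |R(x)|<1 on ℝ⁻.
x=-0.53: |R|=0.6626
R=1: x+24/35x²=0 ⇒ x=−35/24=-1.4583; min R=1−1/(4·24/35)=0.6354>−1
Confirm numerically:
  x=-1.265: |R|=0.83230 <1
  x=-1.234: |R|=0.81018 <1
  x=-1.127: |R|=0.74395 <1
  x=-0.915: |R|=0.65910 <1
  x=-1.962: |R|=1.67762 >1
  x=-1.503: |R|=1.04603 >1
Interval (-1.4583, 0).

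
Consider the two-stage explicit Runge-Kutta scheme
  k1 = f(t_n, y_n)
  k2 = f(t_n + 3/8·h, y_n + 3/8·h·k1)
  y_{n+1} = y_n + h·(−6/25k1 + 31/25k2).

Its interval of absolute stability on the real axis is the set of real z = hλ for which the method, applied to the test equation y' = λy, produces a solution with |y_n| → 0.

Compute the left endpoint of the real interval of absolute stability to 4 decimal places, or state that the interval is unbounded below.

On y'=λy, z=hλ:
  k1=λy_n ⇒ h·k1=z·y_n;  k2=λ(1+3/8z)y_n ⇒ h·k2=z(1+3/8z)y_n
  y_{n+1}/y_n = 1 − 6/25z + 31/25z(1+3/8z) = 1 + z + 93/200z²
  ⇒ R(z) = 1 + z + 93/200z².

Find x<0 with |R(x)|<1.
x=-1.26: |R|=0.4782
R=1: x+93/200x²=0 ⇒ x=−200/93=-2.1505; min R=1−1/(4·93/200)=0.4624>−1
Confirm numerically:
  x=-1.983: |R|=0.84551 <1
  x=-1.808: |R|=0.71202 <1
  x=-1.170: |R|=0.46654 <1
  x=-1.134: |R|=0.46397 <1
  x=-2.698: |R|=1.68683 >1
  x=-2.511: |R|=1.42088 >1
  x=-2.244: |R|=1.09752 >1
Stable set (-2.1505, 0).

z* = -2.1505.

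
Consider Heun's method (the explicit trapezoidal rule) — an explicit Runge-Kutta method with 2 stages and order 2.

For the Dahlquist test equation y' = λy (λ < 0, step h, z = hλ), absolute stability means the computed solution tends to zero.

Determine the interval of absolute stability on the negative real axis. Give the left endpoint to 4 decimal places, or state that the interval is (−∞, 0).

(-2.0000, 0).

Test eqn y'=λy, z=hλ:
  order 2, 2-stage ⇒ R(z)=1+z+z^2/2
  (e.g. R(-0.53)=0.61045, |R|=0.61045)

Solve |R(x)|<1 on ℝ⁻.
x=-0.53: |R|=0.6104
|R(-1.89)|=0.8960 |R(-1.36)|=0.5648 |R(-0.6)|=0.5800
Bisect:
  x_lo=-2.3500 |R|=1.4113  x_hi=-0.1659 |R|=0.8479
  mid=-1.25794 |R|=0.53327 →hi
  mid=-1.80398 |R|=0.82319 →hi
  mid=-2.07700 |R|=1.07996 →lo
  mid=-1.94049 |R|=0.94226 →hi
  mid=-2.00874 |R|=1.00878 →lo
  mid=-1.97461 |R|=0.97494 →hi
  mid=-1.99168 |R|=0.99171 →hi
  ...
  [-2.00008,-1.99994] ⇒ x*=-2.0000
So |R|<1 on (-2.0000, 0).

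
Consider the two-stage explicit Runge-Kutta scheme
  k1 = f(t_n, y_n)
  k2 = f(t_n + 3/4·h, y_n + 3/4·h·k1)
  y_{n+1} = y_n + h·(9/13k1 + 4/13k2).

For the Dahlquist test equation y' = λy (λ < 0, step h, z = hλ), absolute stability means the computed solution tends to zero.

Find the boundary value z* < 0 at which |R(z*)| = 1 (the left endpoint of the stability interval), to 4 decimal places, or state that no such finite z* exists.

Test eqn y'=λy, z=hλ:
  k1=λy_n ⇒ h·k1=z·y_n;  k2=λ(1+3/4z)y_n ⇒ h·k2=z(1+3/4z)y_n
  y_{n+1}/y_n = 1 + 9/13z + 4/13z(1+3/4z) = 1 + z + 3/13z²
  R(z) = 1 + z + 3/13z².

Boundary: |R(x)|=1, x<0.
x=-1.47: |R|=0.0287
R=1: x+3/13x²=0 ⇒ x=−13/3=-4.3333; min R=1−1/(4·3/13)=-0.0833>−1
Confirm numerically:
  x=-3.738: |R|=0.48646 <1
  x=-3.416: |R|=0.27686 <1
  x=-3.405: |R|=0.27054 <1
  x=-3.099: |R|=0.11726 <1
  x=-4.715: |R|=1.41528 >1
  x=-4.420: |R|=1.08840 >1
So |R|<1 on (-4.3333, 0).

z* = -4.3333.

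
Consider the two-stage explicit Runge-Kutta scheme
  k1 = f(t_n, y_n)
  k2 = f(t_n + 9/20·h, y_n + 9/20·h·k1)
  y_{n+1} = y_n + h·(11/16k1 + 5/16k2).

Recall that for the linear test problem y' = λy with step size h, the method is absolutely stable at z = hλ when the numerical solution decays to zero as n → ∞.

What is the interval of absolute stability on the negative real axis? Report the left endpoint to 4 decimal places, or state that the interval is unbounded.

Set f=λy, z=hλ:
  k1=λy_n ⇒ h·k1=z·y_n;  k2=λ(1+9/20z)y_n ⇒ h·k2=z(1+9/20z)y_n
  y_{n+1}/y_n = 1 + 11/16z + 5/16z(1+9/20z) = 1 + z + 9/64z²
  Hence R(z) = 1 + z + 9/64z².

Solve |R(x)|<1 on ℝ⁻.
x=-0.62: |R|=0.4341
R=1: x+9/64x²=0 ⇒ x=−64/9=-7.1111; min R=1−1/(4·9/64)=-0.7778>−1
Confirm numerically:
  x=-5.208: |R|=0.39379 <1
  x=-4.750: |R|=0.57715 <1
  x=-3.395: |R|=0.77415 <1
  x=-7.259: |R|=1.15096 >1
  x=-7.176: |R|=1.06548 >1
Stable set (-7.1111, 0).

(-7.1111, 0).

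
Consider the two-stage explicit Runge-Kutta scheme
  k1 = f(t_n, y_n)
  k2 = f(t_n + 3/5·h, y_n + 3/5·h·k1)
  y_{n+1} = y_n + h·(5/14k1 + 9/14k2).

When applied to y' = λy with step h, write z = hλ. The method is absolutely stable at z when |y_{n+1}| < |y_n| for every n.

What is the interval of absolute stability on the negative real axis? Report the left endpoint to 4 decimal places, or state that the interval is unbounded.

Set f=λy, z=hλ:
  k1=λy_n ⇒ h·k1=z·y_n;  k2=λ(1+3/5z)y_n ⇒ h·k2=z(1+3/5z)y_n
  y_{n+1}/y_n = 1 + 5/14z + 9/14z(1+3/5z) = 1 + z + 27/70z²
  R(z) = 1 + z + 27/70z².

Find x<0 with |R(x)|<1.
x=-1.66: |R|=0.4029
R=1: x+27/70x²=0 ⇒ x=−70/27=-2.5926; min R=1−1/(4·27/70)=0.3519>−1
Confirm numerically:
  x=-2.380: |R|=0.80484 <1
  x=-2.086: |R|=0.59240 <1
  x=-1.377: |R|=0.35436 <1
  x=-2.627: |R|=1.03486 >1
  x=-2.615: |R|=1.02260 >1
Stable set (-2.5926, 0).

(-2.5926, 0).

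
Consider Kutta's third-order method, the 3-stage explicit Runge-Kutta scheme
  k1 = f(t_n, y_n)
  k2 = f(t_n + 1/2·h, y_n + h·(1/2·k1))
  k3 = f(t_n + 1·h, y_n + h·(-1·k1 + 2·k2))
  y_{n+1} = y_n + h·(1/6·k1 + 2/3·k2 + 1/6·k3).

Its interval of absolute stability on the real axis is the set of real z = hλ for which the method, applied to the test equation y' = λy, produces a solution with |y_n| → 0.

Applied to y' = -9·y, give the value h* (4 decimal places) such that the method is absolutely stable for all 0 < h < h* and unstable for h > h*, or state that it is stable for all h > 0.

Test eqn y'=λy, z=hλ:
  order 3, 3-stage ⇒ R(z)=1+z+z^2/2+z^3/6
  (e.g. R(-1.32)=0.16787, |R|=0.16787)

Solve |R(x)|<1 on ℝ⁻.
x=-1.32: |R|=0.1679
|R(-2.81)|=1.5600 |R(-2.29)|=0.6694 |R(-1.31)|=0.1734
Bisect:
  x_lo=-3.2275 |R|=2.6224  x_hi=-0.0612 |R|=0.9406
  mid=-1.64434 |R|=0.03342 →hi
  mid=-2.43591 |R|=0.87805 →hi
  mid=-2.83169 |R|=1.60676 →lo
  mid=-2.63380 |R|=1.21042 →lo
  mid=-2.53485 |R|=1.03672 →lo
  mid=-2.48538 |R|=0.95557 →hi
  mid=-2.51012 |R|=0.99568 →hi
  mid=-2.52248 |R|=1.01609 →lo
  ...
  [-2.51282,-2.51263] ⇒ x*=-2.5127
So |R|<1 on (-2.5127, 0).

(-2.5127,0); λ=-9 ⇒ h* = 0.2792.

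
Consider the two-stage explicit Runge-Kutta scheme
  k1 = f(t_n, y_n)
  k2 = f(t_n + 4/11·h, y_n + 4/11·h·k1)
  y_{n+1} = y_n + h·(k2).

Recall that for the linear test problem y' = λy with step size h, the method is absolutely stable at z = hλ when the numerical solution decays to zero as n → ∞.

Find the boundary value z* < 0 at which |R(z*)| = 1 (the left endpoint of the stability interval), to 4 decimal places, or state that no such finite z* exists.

Test eqn y'=λy, z=hλ:
  k1=λy_n ⇒ h·k1=z·y_n;  k2=λ(1+4/11z)y_n ⇒ h·k2=z(1+4/11z)y_n
  y_{n+1}/y_n = 1 + z(1+4/11z) = 1 + z + 4/11z²
  Hence R(z) = 1 + z + 4/11z².

Solve |R(x)|<1 on ℝ⁻.
x=-0.98: |R|=0.3692
R=1: x+4/11x²=0 ⇒ x=−11/4=-2.7500; min R=1−1/(4·4/11)=0.3125>−1
Confirm numerically:
  x=-2.717: |R|=0.96740 <1
  x=-2.064: |R|=0.48513 <1
  x=-1.289: |R|=0.31519 <1
  x=-1.113: |R|=0.33746 <1
  x=-3.328: |R|=1.69949 >1
  x=-3.012: |R|=1.28696 >1
Stable set (-2.7500, 0).

z* = -2.7500.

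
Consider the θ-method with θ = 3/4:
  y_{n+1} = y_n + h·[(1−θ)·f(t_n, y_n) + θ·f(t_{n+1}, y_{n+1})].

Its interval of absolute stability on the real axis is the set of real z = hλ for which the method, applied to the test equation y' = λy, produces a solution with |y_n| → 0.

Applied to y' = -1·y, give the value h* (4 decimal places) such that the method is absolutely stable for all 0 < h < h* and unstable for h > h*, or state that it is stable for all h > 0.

Test eqn y'=λy, z=hλ:
  y_{n+1} = y_n + z·[1/4·y_n + 3/4·y_{n+1}] ⇒ (1 − 3/4z)y_{n+1} = (1 + 1/4z)y_n
  ⇒ R(z) = (1 + 1/4z)/(1 − 3/4z).

Boundary: |R(x)|=1, x<0.
x=-1.46: |R|=0.3031
x=-2: |R|=0.2000
x=-10: |R|=0.1765
x=-100: |R|=0.3158
θ=3/4≥1/2 ⇒ |1+1/4x|<|1−3/4x| ∀x<0 ⇒ stable on all of ℝ⁻.

(−∞, 0) — no finite endpoint. Any h>0 works for λ=-1.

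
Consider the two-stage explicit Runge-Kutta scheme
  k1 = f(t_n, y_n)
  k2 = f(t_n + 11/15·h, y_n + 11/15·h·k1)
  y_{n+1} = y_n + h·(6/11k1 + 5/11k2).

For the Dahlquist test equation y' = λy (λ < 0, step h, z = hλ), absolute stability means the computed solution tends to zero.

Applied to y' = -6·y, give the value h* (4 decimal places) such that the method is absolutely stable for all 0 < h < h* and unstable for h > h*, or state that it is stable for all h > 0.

(-3.0000,0); λ=-6 ⇒ h* = (3)/6 = 0.5000.

On y'=λy, z=hλ:
  k1=λy_n ⇒ h·k1=z·y_n;  k2=λ(1+11/15z)y_n ⇒ h·k2=z(1+11/15z)y_n
  y_{n+1}/y_n = 1 + 6/11z + 5/11z(1+11/15z) = 1 + z + 1/3z²
  Hence R(z) = 1 + z + 1/3z².

Boundary: |R(x)|=1, x<0.
x=-1.71: |R|=0.2647
R=1: x+1/3x²=0 ⇒ x=−3=-3.0000; min R=1−1/(4·1/3)=0.2500>−1
Confirm numerically:
  x=-2.962: |R|=0.96248 <1
  x=-2.645: |R|=0.68701 <1
  x=-1.945: |R|=0.31601 <1
  x=-1.490: |R|=0.25003 <1
  x=-3.222: |R|=1.23843 >1
  x=-3.218: |R|=1.23384 >1
  x=-3.160: |R|=1.16853 >1
Stable set (-3.0000, 0).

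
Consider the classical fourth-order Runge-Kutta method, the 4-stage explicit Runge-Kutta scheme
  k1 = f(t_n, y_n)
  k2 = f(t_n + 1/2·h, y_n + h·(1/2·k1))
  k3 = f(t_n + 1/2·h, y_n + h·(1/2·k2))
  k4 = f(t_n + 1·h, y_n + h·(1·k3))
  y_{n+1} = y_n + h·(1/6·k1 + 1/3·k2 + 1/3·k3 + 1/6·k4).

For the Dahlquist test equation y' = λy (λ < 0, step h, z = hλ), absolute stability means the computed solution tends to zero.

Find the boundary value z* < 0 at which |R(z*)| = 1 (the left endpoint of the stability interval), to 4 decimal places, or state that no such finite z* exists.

left endpoint -2.7853.

With y'=λy (z=hλ):
  order 4, 4-stage ⇒ R(z)=1+z+z^2/2+z^3/6+z^4/24
  (e.g. R(-0.39)=0.67713, |R|=0.67713)

Find x<0 with |R(x)|<1.
x=-0.39: |R|=0.6771
|R(-3.15)|=1.7043 |R(-1.51)|=0.2728 |R(-0.5)|=0.6068
Bisect:
  x_lo=-3.1645 |R|=1.7393  x_hi=-0.3375 |R|=0.7136
  mid=-1.75101 |R|=0.27892 →hi
  mid=-2.45775 |R|=0.60850 →hi
  mid=-2.81112 |R|=1.03963 →lo
  mid=-2.63443 |R|=0.79537 →hi
  mid=-2.72277 |R|=0.90976 →hi
  mid=-2.76694 |R|=0.97269 →hi
  mid=-2.78903 |R|=1.00565 →lo
  mid=-2.77799 |R|=0.98904 →hi
  mid=-2.78351 |R|=0.99731 →hi
  mid=-2.78627 |R|=1.00147 →lo
  ...
  [-2.78541,-2.78523] ⇒ x*=-2.7853
Interval (-2.7853, 0).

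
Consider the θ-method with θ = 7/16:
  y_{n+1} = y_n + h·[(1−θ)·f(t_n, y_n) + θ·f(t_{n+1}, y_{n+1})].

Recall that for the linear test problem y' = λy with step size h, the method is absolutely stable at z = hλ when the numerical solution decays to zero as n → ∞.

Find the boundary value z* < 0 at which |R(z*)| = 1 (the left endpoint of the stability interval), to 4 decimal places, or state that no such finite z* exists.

left endpoint -16.0000.

Set f=λy, z=hλ:
  y_{n+1} = y_n + z·[9/16·y_n + 7/16·y_{n+1}] ⇒ (1 − 7/16z)y_{n+1} = (1 + 9/16z)y_n
  so R(z) = (1 + 9/16z)/(1 − 7/16z).

Find x<0 with |R(x)|<1.
x=-1.16: |R|=0.2305
R=−1: 1+9/16x = −1+7/16x ⇒ -1/8x=2 ⇒ x=2/(-1/8)=-16.0000
Confirm numerically:
  x=-15.479: |R|=0.99162 <1
  x=-13.240: |R|=0.94921 <1
  x=-13.032: |R|=0.94464 <1
  x=-6.562: |R|=0.69522 <1
  x=-16.428: |R|=1.00653 >1
  x=-16.236: |R|=1.00364 >1
Interval (-16.0000, 0).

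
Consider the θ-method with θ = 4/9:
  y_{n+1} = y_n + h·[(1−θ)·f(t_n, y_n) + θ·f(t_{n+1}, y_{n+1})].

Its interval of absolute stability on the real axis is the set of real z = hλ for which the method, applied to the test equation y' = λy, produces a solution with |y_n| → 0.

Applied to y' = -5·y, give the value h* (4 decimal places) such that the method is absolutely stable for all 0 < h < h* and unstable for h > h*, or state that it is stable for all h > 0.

(-18.0000,0); λ=-5 ⇒ h* = (18)/5 = 3.6000.

With y'=λy (z=hλ):
  y_{n+1} = y_n + z·[5/9·y_n + 4/9·y_{n+1}] ⇒ (1 − 4/9z)y_{n+1} = (1 + 5/9z)y_n
  ⇒ R(z) = (1 + 5/9z)/(1 − 4/9z).

Boundary: |R(x)|=1, x<0.
x=-1.08: |R|=0.2703
R=−1: 1+5/9x = −1+4/9x ⇒ -1/9x=2 ⇒ x=2/(-1/9)=-18.0000
Confirm numerically:
  x=-16.426: |R|=0.97893 <1
  x=-13.901: |R|=0.93655 <1
  x=-7.970: |R|=0.75465 <1
  x=-18.323: |R|=1.00393 >1
  x=-18.263: |R|=1.00321 >1
  x=-18.139: |R|=1.00170 >1
So |R|<1 on (-18.0000, 0).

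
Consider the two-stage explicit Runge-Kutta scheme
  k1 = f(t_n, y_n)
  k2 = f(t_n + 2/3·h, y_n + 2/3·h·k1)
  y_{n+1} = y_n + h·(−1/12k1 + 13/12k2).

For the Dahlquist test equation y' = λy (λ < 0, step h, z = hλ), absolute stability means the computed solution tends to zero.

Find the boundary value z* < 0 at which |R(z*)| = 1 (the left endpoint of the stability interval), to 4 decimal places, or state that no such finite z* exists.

left endpoint -1.3846.

On y'=λy, z=hλ:
  k1=λy_n ⇒ h·k1=z·y_n;  k2=λ(1+2/3z)y_n ⇒ h·k2=z(1+2/3z)y_n
  y_{n+1}/y_n = 1 − 1/12z + 13/12z(1+2/3z) = 1 + z + 13/18z²
  so R(z) = 1 + z + 13/18z².

Boundary: |R(x)|=1, x<0.
x=-0.47: |R|=0.6895
R=1: x+13/18x²=0 ⇒ x=−18/13=-1.3846; min R=1−1/(4·13/18)=0.6538>−1
Confirm numerically:
  x=-0.916: |R|=0.68998 <1
  x=-0.797: |R|=0.66176 <1
  x=-0.747: |R|=0.65601 <1
  x=-0.601: |R|=0.65987 <1
  x=-1.960: |R|=1.81449 >1
  x=-1.864: |R|=1.64536 >1
So |R|<1 on (-1.3846, 0).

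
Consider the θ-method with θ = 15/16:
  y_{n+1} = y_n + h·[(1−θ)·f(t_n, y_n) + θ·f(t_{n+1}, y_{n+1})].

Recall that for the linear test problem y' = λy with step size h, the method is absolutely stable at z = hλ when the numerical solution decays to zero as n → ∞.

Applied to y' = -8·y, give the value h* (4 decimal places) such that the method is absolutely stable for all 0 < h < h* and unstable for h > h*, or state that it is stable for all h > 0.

interval (−∞, 0). Any h>0 works for λ=-8.

Test eqn y'=λy, z=hλ:
  y_{n+1} = y_n + z·[1/16·y_n + 15/16·y_{n+1}] ⇒ (1 − 15/16z)y_{n+1} = (1 + 1/16z)y_n
  Hence R(z) = (1 + 1/16z)/(1 − 15/16z).

Find x<0 with |R(x)|<1.
x=-1.15: |R|=0.4466
x=-2: |R|=0.3043
x=-10: |R|=0.0361
x=-100: |R|=0.0554
θ=15/16≥1/2 ⇒ |1+1/16x|<|1−15/16x| ∀x<0 ⇒ unbounded interval.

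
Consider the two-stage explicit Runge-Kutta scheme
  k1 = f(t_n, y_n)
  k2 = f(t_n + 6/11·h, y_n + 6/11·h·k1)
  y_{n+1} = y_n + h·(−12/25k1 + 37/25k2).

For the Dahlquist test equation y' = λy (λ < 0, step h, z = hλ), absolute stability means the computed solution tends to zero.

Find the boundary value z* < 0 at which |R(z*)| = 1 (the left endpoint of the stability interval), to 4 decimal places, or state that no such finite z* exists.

With y'=λy (z=hλ):
  k1=λy_n ⇒ h·k1=z·y_n;  k2=λ(1+6/11z)y_n ⇒ h·k2=z(1+6/11z)y_n
  y_{n+1}/y_n = 1 − 12/25z + 37/25z(1+6/11z) = 1 + z + 222/275z²
  so R(z) = 1 + z + 222/275z².

Need |R(x)|<1, x<0.
x=-0.88: |R|=0.7452
R=1: x+222/275x²=0 ⇒ x=−275/222=-1.2387; min R=1−1/(4·222/275)=0.6903>−1
Confirm numerically:
  x=-1.055: |R|=0.84351 <1
  x=-1.030: |R|=0.82644 <1
  x=-0.499: |R|=0.70201 <1
  x=-1.586: |R|=1.44461 >1
  x=-1.573: |R|=1.42446 >1
  x=-1.263: |R|=1.02474 >1
Stable set (-1.2387, 0).

z* = -1.2387.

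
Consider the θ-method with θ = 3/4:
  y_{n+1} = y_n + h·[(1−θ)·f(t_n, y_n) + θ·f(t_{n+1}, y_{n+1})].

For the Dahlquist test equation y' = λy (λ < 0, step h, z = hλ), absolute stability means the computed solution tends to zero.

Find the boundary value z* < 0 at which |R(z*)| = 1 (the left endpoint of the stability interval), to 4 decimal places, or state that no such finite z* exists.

Set f=λy, z=hλ:
  y_{n+1} = y_n + z·[1/4·y_n + 3/4·y_{n+1}] ⇒ (1 − 3/4z)y_{n+1} = (1 + 1/4z)y_n
  ⇒ R(z) = (1 + 1/4z)/(1 − 3/4z).

Need |R(x)|<1, x<0.
x=-0.55: |R|=0.6106
x=-2: |R|=0.2000
x=-10: |R|=0.1765
x=-100: |R|=0.3158
θ=3/4≥1/2 ⇒ |1+1/4x|<|1−3/4x| ∀x<0 ⇒ unbounded interval.

(−∞, 0) — no finite endpoint.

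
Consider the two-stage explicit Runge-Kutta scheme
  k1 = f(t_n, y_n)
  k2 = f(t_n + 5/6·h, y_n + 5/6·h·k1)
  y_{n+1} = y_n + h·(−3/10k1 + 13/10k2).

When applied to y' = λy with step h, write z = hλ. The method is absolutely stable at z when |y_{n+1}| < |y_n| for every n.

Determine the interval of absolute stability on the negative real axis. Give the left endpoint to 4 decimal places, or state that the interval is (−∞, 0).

(-0.9231, 0).

Set f=λy, z=hλ:
  k1=λy_n ⇒ h·k1=z·y_n;  k2=λ(1+5/6z)y_n ⇒ h·k2=z(1+5/6z)y_n
  y_{n+1}/y_n = 1 − 3/10z + 13/10z(1+5/6z) = 1 + z + 13/12z²
  ⇒ R(z) = 1 + z + 13/12z².

Boundary: |R(x)|=1, x<0.
x=-0.72: |R|=0.8416
R=1: x+13/12x²=0 ⇒ x=−12/13=-0.9231; min R=1−1/(4·13/12)=0.7692>−1
Confirm numerically:
  x=-0.787: |R|=0.88398 <1
  x=-0.696: |R|=0.82878 <1
  x=-0.673: |R|=0.81767 <1
  x=-0.578: |R|=0.78392 <1
  x=-1.308: |R|=1.54544 >1
  x=-1.135: |R|=1.26058 >1
  x=-0.955: |R|=1.03303 >1
So |R|<1 on (-0.9231, 0).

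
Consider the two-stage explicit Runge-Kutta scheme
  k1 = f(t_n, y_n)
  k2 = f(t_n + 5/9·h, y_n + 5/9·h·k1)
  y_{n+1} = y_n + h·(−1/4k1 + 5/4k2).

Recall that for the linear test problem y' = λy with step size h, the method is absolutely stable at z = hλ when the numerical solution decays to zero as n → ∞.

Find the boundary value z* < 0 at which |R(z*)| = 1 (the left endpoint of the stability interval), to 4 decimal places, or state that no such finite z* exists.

Test eqn y'=λy, z=hλ:
  k1=λy_n ⇒ h·k1=z·y_n;  k2=λ(1+5/9z)y_n ⇒ h·k2=z(1+5/9z)y_n
  y_{n+1}/y_n = 1 − 1/4z + 5/4z(1+5/9z) = 1 + z + 25/36z²
  ⇒ R(z) = 1 + z + 25/36z².

Boundary: |R(x)|=1, x<0.
x=-1.48: |R|=1.0411
R=1: x+25/36x²=0 ⇒ x=−36/25=-1.4400; min R=1−1/(4·25/36)=0.6400>−1
Confirm numerically:
  x=-1.309: |R|=0.88092 <1
  x=-1.096: |R|=0.73818 <1
  x=-0.616: |R|=0.64751 <1
  x=-2.037: |R|=1.84451 >1
  x=-1.925: |R|=1.64835 >1
  x=-1.682: |R|=1.28267 >1
Interval (-1.4400, 0).

left endpoint -1.4400.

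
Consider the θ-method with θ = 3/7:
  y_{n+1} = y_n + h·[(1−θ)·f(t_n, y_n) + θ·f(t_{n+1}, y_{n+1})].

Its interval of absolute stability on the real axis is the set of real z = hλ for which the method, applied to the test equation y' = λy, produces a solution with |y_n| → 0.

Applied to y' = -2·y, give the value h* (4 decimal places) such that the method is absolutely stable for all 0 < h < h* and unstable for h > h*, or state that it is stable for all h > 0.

(-14.0000,0); λ=-2 ⇒ h* = (14)/2 = 7.0000.

Test eqn y'=λy, z=hλ:
  y_{n+1} = y_n + z·[4/7·y_n + 3/7·y_{n+1}] ⇒ (1 − 3/7z)y_{n+1} = (1 + 4/7z)y_n
  so R(z) = (1 + 4/7z)/(1 − 3/7z).

Find x<0 with |R(x)|<1.
x=-0.95: |R|=0.3249
R=−1: 1+4/7x = −1+3/7x ⇒ -1/7x=2 ⇒ x=2/(-1/7)=-14.0000
Confirm numerically:
  x=-13.099: |R|=0.98054 <1
  x=-10.139: |R|=0.89681 <1
  x=-9.892: |R|=0.88799 <1
  x=-14.545: |R|=1.01076 >1
  x=-14.297: |R|=1.00595 >1
  x=-14.054: |R|=1.00110 >1
Stable set (-14.0000, 0).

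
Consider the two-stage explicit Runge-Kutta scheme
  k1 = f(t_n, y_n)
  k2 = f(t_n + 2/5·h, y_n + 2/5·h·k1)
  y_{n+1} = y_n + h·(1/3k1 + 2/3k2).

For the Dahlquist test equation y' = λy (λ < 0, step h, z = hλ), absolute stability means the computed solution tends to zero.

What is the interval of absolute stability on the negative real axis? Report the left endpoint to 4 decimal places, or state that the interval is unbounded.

z∈(-3.7500,0).

Test eqn y'=λy, z=hλ:
  k1=λy_n ⇒ h·k1=z·y_n;  k2=λ(1+2/5z)y_n ⇒ h·k2=z(1+2/5z)y_n
  y_{n+1}/y_n = 1 + 1/3z + 2/3z(1+2/5z) = 1 + z + 4/15z²
  so R(z) = 1 + z + 4/15z².

Need |R(x)|<1, x<0.
x=-0.53: |R|=0.5449
R=1: x+4/15x²=0 ⇒ x=−15/4=-3.7500; min R=1−1/(4·4/15)=0.0625>−1
Confirm numerically:
  x=-3.334: |R|=0.63015 <1
  x=-2.589: |R|=0.19845 <1
  x=-2.587: |R|=0.19769 <1
  x=-4.234: |R|=1.54647 >1
  x=-4.140: |R|=1.43056 >1
  x=-4.099: |R|=1.38148 >1
So |R|<1 on (-3.7500, 0).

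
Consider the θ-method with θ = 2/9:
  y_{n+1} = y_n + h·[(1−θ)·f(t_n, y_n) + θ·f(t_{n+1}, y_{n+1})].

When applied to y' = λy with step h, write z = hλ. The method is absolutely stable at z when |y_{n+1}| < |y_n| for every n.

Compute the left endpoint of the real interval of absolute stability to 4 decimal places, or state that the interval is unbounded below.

z* = -3.6000.

With y'=λy (z=hλ):
  y_{n+1} = y_n + z·[7/9·y_n + 2/9·y_{n+1}] ⇒ (1 − 2/9z)y_{n+1} = (1 + 7/9z)y_n
  ⇒ R(z) = (1 + 7/9z)/(1 − 2/9z).

Find x<0 with |R(x)|<1.
x=-0.82: |R|=0.3064
R=−1: 1+7/9x = −1+2/9x ⇒ -5/9x=2 ⇒ x=2/(-5/9)=-3.6000
Confirm numerically:
  x=-3.014: |R|=0.80503 <1
  x=-2.693: |R|=0.68476 <1
  x=-2.473: |R|=0.59594 <1
  x=-3.952: |R|=1.10412 >1
  x=-3.905: |R|=1.09072 >1
So |R|<1 on (-3.6000, 0).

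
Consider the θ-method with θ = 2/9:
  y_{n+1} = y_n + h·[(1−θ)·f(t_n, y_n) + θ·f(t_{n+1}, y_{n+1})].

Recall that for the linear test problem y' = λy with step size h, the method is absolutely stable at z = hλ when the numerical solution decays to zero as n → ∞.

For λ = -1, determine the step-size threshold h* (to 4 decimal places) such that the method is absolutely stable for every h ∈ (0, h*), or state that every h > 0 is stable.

(-3.6000,0); λ=-1 ⇒ h* = (18/5)/1 = 3.6000.

Set f=λy, z=hλ:
  y_{n+1} = y_n + z·[7/9·y_n + 2/9·y_{n+1}] ⇒ (1 − 2/9z)y_{n+1} = (1 + 7/9z)y_n
  R(z) = (1 + 7/9z)/(1 − 2/9z).

Solve |R(x)|<1 on ℝ⁻.
x=-1.52: |R|=0.1362
R=−1: 1+7/9x = −1+2/9x ⇒ -5/9x=2 ⇒ x=2/(-5/9)=-3.6000
Confirm numerically:
  x=-3.187: |R|=0.86568 <1
  x=-2.604: |R|=0.64949 <1
  x=-1.464: |R|=0.10463 <1
  x=-3.850: |R|=1.07485 >1
  x=-3.660: |R|=1.01838 >1
Stable set (-3.6000, 0).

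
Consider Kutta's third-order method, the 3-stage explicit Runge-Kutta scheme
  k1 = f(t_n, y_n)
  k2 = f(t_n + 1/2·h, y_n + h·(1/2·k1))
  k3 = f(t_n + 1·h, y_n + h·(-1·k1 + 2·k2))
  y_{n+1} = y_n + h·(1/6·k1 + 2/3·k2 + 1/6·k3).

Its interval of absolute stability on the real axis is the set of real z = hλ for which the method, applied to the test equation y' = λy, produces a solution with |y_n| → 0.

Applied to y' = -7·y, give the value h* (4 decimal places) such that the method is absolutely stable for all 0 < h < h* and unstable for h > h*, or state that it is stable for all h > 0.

(-2.5127,0); λ=-7 ⇒ h* = 0.3590.

On y'=λy, z=hλ:
  order 3, 3-stage ⇒ R(z)=1+z+z^2/2+z^3/6
  (e.g. R(-1.55)=0.03060, |R|=0.03060)

Boundary: |R(x)|=1, x<0.
x=-1.55: |R|=0.0306
|R(-2.72)|=1.3747 |R(-1.41)|=0.1168 |R(-0.62)|=0.5325
Bisect:
  x_lo=-3.3059 |R|=2.8631  x_hi=-0.2759 |R|=0.7586
  mid=-1.79092 |R|=0.14459 →hi
  mid=-2.54842 |R|=1.05962 →lo
  mid=-2.16967 |R|=0.51821 →hi
  mid=-2.35904 |R|=0.76455 →hi
  mid=-2.45373 |R|=0.90557 →hi
  mid=-2.50107 |R|=0.98091 →hi
  mid=-2.52475 |R|=1.01984 →lo
  ...
  [-2.51291,-2.51273] ⇒ x*=-2.5127
Interval (-2.5127, 0).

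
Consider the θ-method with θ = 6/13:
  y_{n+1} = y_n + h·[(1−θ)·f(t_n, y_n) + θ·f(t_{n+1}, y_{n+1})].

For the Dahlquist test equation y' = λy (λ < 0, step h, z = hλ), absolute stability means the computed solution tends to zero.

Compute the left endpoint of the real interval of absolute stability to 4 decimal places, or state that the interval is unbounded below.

left endpoint -26.0000.

With y'=λy (z=hλ):
  y_{n+1} = y_n + z·[7/13·y_n + 6/13·y_{n+1}] ⇒ (1 − 6/13z)y_{n+1} = (1 + 7/13z)y_n
  ⇒ R(z) = (1 + 7/13z)/(1 − 6/13z).

Find x<0 with |R(x)|<1.
x=-1.42: |R|=0.1422
R=−1: 1+7/13x = −1+6/13x ⇒ -1/13x=2 ⇒ x=2/(-1/13)=-26.0000
Confirm numerically:
  x=-25.361: |R|=0.99613 <1
  x=-19.113: |R|=0.94606 <1
  x=-12.708: |R|=0.85107 <1
  x=-26.494: |R|=1.00287 >1
  x=-26.388: |R|=1.00226 >1
  x=-26.124: |R|=1.00073 >1
So |R|<1 on (-26.0000, 0).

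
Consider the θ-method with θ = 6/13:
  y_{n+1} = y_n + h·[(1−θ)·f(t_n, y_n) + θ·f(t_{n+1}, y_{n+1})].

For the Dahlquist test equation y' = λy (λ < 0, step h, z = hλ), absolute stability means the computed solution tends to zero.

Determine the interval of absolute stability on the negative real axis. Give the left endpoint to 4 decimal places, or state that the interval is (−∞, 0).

Set f=λy, z=hλ:
  y_{n+1} = y_n + z·[7/13·y_n + 6/13·y_{n+1}] ⇒ (1 − 6/13z)y_{n+1} = (1 + 7/13z)y_n
  Hence R(z) = (1 + 7/13z)/(1 − 6/13z).

Solve |R(x)|<1 on ℝ⁻.
x=-1.53: |R|=0.1032
R=−1: 1+7/13x = −1+6/13x ⇒ -1/13x=2 ⇒ x=2/(-1/13)=-26.0000
Confirm numerically:
  x=-19.030: |R|=0.94520 <1
  x=-18.793: |R|=0.94269 <1
  x=-18.403: |R|=0.93844 <1
  x=-13.794: |R|=0.87254 <1
  x=-26.218: |R|=1.00128 >1
  x=-26.025: |R|=1.00015 >1
So |R|<1 on (-26.0000, 0).

z∈(-26.0000,0).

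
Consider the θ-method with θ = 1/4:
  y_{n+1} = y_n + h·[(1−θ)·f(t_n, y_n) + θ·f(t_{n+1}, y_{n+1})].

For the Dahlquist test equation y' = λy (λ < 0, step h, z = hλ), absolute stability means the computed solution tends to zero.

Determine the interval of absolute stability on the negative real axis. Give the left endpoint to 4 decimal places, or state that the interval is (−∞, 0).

(-4.0000, 0).

Test eqn y'=λy, z=hλ:
  y_{n+1} = y_n + z·[3/4·y_n + 1/4·y_{n+1}] ⇒ (1 − 1/4z)y_{n+1} = (1 + 3/4z)y_n
  R(z) = (1 + 3/4z)/(1 − 1/4z).

Solve |R(x)|<1 on ℝ⁻.
x=-1.24: |R|=0.0534
R=−1: 1+3/4x = −1+1/4x ⇒ -1/2x=2 ⇒ x=2/(-1/2)=-4.0000
Confirm numerically:
  x=-3.866: |R|=0.96593 <1
  x=-3.026: |R|=0.72274 <1
  x=-2.350: |R|=0.48031 <1
  x=-2.224: |R|=0.42931 <1
  x=-4.566: |R|=1.13215 >1
  x=-4.412: |R|=1.09796 >1
Interval (-4.0000, 0).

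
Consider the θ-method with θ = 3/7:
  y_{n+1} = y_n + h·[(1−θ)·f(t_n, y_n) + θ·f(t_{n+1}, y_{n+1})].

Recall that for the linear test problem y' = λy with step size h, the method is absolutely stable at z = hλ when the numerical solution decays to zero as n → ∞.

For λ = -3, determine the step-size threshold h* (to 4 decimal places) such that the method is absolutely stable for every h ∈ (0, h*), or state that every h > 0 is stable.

On y'=λy, z=hλ:
  y_{n+1} = y_n + z·[4/7·y_n + 3/7·y_{n+1}] ⇒ (1 − 3/7z)y_{n+1} = (1 + 4/7z)y_n
  Hence R(z) = (1 + 4/7z)/(1 − 3/7z).

Solve |R(x)|<1 on ℝ⁻.
x=-1.67: |R|=0.0266
R=−1: 1+4/7x = −1+3/7x ⇒ -1/7x=2 ⇒ x=2/(-1/7)=-14.0000
Confirm numerically:
  x=-9.632: |R|=0.87832 <1
  x=-5.954: |R|=0.67637 <1
  x=-5.602: |R|=0.64723 <1
  x=-14.515: |R|=1.01019 >1
  x=-14.045: |R|=1.00092 >1
  x=-14.039: |R|=1.00079 >1
So |R|<1 on (-14.0000, 0).

(-14.0000,0); λ=-3 ⇒ h* = (14)/3 = 4.6667.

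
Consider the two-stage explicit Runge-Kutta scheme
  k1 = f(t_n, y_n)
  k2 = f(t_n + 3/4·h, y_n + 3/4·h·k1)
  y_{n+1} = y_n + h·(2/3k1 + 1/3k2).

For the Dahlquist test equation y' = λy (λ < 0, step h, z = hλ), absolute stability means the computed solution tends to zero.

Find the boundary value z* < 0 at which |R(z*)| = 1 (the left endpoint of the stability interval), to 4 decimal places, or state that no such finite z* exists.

Set f=λy, z=hλ:
  k1=λy_n ⇒ h·k1=z·y_n;  k2=λ(1+3/4z)y_n ⇒ h·k2=z(1+3/4z)y_n
  y_{n+1}/y_n = 1 + 2/3z + 1/3z(1+3/4z) = 1 + z + 1/4z²
  Hence R(z) = 1 + z + 1/4z².

Solve |R(x)|<1 on ℝ⁻.
x=-0.85: |R|=0.3306
R=1: x+1/4x²=0 ⇒ x=−4=-4.0000; min R=1−1/(4·1/4)=0.0000>−1
Confirm numerically:
  x=-2.903: |R|=0.20385 <1
  x=-2.345: |R|=0.02976 <1
  x=-2.097: |R|=0.00235 <1
  x=-4.495: |R|=1.55626 >1
  x=-4.485: |R|=1.54381 >1
Stable set (-4.0000, 0).

z* = -4.0000.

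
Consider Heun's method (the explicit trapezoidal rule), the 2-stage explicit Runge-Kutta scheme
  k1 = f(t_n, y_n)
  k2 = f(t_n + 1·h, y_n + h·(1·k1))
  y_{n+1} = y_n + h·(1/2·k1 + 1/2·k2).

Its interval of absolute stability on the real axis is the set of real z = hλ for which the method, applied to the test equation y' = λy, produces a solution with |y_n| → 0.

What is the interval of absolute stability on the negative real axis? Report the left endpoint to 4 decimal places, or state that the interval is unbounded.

(-2.0000, 0).

With y'=λy (z=hλ):
  order 2, 2-stage ⇒ R(z)=1+z+z^2/2
  (e.g. R(-0.82)=0.51620, |R|=0.51620)

Boundary: |R(x)|=1, x<0.
x=-0.82: |R|=0.5162
|R(-2.12)|=1.1272 |R(-1.79)|=0.8121 |R(-0.67)|=0.5544
Bisect:
  x_lo=-2.8956 |R|=2.2966  x_hi=-0.1337 |R|=0.8752
  mid=-1.51464 |R|=0.63243 →hi
  mid=-2.20510 |R|=1.22613 →lo
  mid=-1.85987 |R|=0.86969 →hi
  mid=-2.03249 |R|=1.03301 →lo
  mid=-1.94618 |R|=0.94763 →hi
  mid=-1.98933 |R|=0.98939 →hi
  mid=-2.01091 |R|=1.01097 →lo
  mid=-2.00012 |R|=1.00012 →lo
  mid=-1.99473 |R|=0.99474 →hi
  mid=-1.99742 |R|=0.99743 →hi
  ...
  [-2.00012,-1.99995] ⇒ x*=-2.0000
So |R|<1 on (-2.0000, 0).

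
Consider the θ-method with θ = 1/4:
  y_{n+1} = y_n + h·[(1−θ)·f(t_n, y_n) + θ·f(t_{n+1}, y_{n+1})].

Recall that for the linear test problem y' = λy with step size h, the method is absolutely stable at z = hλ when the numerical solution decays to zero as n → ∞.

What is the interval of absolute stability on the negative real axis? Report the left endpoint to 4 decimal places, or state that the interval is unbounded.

On y'=λy, z=hλ:
  y_{n+1} = y_n + z·[3/4·y_n + 1/4·y_{n+1}] ⇒ (1 − 1/4z)y_{n+1} = (1 + 3/4z)y_n
  so R(z) = (1 + 3/4z)/(1 − 1/4z).

Need |R(x)|<1, x<0.
x=-0.4: |R|=0.6364
R=−1: 1+3/4x = −1+1/4x ⇒ -1/2x=2 ⇒ x=2/(-1/2)=-4.0000
Confirm numerically:
  x=-3.831: |R|=0.95684 <1
  x=-3.637: |R|=0.90494 <1
  x=-2.610: |R|=0.57943 <1
  x=-4.463: |R|=1.10942 >1
  x=-4.331: |R|=1.07946 >1
Interval (-4.0000, 0).

(-4.0000, 0).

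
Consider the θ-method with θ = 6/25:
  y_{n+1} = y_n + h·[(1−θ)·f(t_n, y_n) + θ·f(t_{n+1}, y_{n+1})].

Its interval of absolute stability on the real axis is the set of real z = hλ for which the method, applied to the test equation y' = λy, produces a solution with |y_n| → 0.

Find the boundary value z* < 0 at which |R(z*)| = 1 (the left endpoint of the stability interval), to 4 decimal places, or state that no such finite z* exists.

left endpoint -3.8462.

Test eqn y'=λy, z=hλ:
  y_{n+1} = y_n + z·[19/25·y_n + 6/25·y_{n+1}] ⇒ (1 − 6/25z)y_{n+1} = (1 + 19/25z)y_n
  so R(z) = (1 + 19/25z)/(1 − 6/25z).

Solve |R(x)|<1 on ℝ⁻.
x=-0.88: |R|=0.2734
R=−1: 1+19/25x = −1+6/25x ⇒ -13/25x=2 ⇒ x=2/(-13/25)=-3.8462
Confirm numerically:
  x=-2.654: |R|=0.62130 <1
  x=-2.353: |R|=0.50378 <1
  x=-2.330: |R|=0.49436 <1
  x=-4.424: |R|=1.14574 >1
  x=-4.239: |R|=1.10126 >1
  x=-3.996: |R|=1.03977 >1
So |R|<1 on (-3.8462, 0).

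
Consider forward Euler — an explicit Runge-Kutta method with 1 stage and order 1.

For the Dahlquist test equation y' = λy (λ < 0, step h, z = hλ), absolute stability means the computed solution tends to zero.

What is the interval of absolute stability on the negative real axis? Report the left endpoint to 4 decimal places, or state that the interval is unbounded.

With y'=λy (z=hλ):
  order 1, 1-stage ⇒ R(z)=1+z
  (e.g. R(-0.4)=0.60000, |R|=0.60000)

Boundary: |R(x)|=1, x<0.
x=-0.4: |R|=0.6000
|R(-2.39)|=1.3900 |R(-2.31)|=1.3100 |R(-1.67)|=0.6700
Bisect:
  x_lo=-2.3631 |R|=1.3631  x_hi=-0.1274 |R|=0.8726
  mid=-1.24528 |R|=0.24528 →hi
  mid=-1.80420 |R|=0.80420 →hi
  mid=-2.08366 |R|=1.08366 →lo
  mid=-1.94393 |R|=0.94393 →hi
  mid=-2.01380 |R|=1.01380 →lo
  mid=-1.97886 |R|=0.97886 →hi
  mid=-1.99633 |R|=0.99633 →hi
  mid=-2.00506 |R|=1.00506 →lo
  ...
  [-2.00002,-1.99988] ⇒ x*=-2.0000
So |R|<1 on (-2.0000, 0).

z∈(-2.0000,0).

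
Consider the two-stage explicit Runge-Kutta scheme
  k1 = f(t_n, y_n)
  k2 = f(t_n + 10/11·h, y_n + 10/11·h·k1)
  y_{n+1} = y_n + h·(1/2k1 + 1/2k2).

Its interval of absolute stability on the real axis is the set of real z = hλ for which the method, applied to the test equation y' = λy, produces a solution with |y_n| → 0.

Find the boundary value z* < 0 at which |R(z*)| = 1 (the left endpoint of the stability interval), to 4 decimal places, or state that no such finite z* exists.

On y'=λy, z=hλ:
  k1=λy_n ⇒ h·k1=z·y_n;  k2=λ(1+10/11z)y_n ⇒ h·k2=z(1+10/11z)y_n
  y_{n+1}/y_n = 1 + 1/2z + 1/2z(1+10/11z) = 1 + z + 5/11z²
  so R(z) = 1 + z + 5/11z².

Boundary: |R(x)|=1, x<0.
x=-1.2: |R|=0.4545
R=1: x+5/11x²=0 ⇒ x=−11/5=-2.2000; min R=1−1/(4·5/11)=0.4500>−1
Confirm numerically:
  x=-1.434: |R|=0.50071 <1
  x=-1.346: |R|=0.47751 <1
  x=-0.907: |R|=0.46693 <1
  x=-2.652: |R|=1.54487 >1
  x=-2.448: |R|=1.27596 >1
Stable set (-2.2000, 0).

left endpoint -2.2000.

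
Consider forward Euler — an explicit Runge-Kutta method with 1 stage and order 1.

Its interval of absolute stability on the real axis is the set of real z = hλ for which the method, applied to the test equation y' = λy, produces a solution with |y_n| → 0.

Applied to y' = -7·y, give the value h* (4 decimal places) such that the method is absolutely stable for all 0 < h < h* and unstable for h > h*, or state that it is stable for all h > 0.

On y'=λy, z=hλ:
  order 1, 1-stage ⇒ R(z)=1+z
  (e.g. R(-1.78)=-0.78000, |R|=0.78000)

Solve |R(x)|<1 on ℝ⁻.
x=-1.78: |R|=0.7800
|R(-2.24)|=1.2400 |R(-2.19)|=1.1900 |R(-1.57)|=0.5700
Bisect:
  x_lo=-2.5376 |R|=1.5376  x_hi=-0.2650 |R|=0.7350
  mid=-1.40132 |R|=0.40132 →hi
  mid=-1.96946 |R|=0.96946 →hi
  mid=-2.25354 |R|=1.25354 →lo
  mid=-2.11150 |R|=1.11150 →lo
  mid=-2.04048 |R|=1.04048 →lo
  mid=-2.00497 |R|=1.00497 →lo
  mid=-1.98722 |R|=0.98722 →hi
  mid=-1.99610 |R|=0.99610 →hi
  ...
  [-2.00012,-1.99998] ⇒ x*=-2.0000
So |R|<1 on (-2.0000, 0).

(-2.0000,0); λ=-7 ⇒ h* = 0.2857.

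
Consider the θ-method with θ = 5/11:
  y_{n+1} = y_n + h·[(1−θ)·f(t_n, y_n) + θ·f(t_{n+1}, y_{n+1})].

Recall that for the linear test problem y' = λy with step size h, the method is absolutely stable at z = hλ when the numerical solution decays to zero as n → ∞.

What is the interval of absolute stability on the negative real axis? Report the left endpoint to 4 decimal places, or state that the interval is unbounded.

(-22.0000, 0).

Set f=λy, z=hλ:
  y_{n+1} = y_n + z·[6/11·y_n + 5/11·y_{n+1}] ⇒ (1 − 5/11z)y_{n+1} = (1 + 6/11z)y_n
  ⇒ R(z) = (1 + 6/11z)/(1 − 5/11z).

Solve |R(x)|<1 on ℝ⁻.
x=-1.18: |R|=0.2320
R=−1: 1+6/11x = −1+5/11x ⇒ -1/11x=2 ⇒ x=2/(-1/11)=-22.0000
Confirm numerically:
  x=-19.605: |R|=0.97803 <1
  x=-14.664: |R|=0.91300 <1
  x=-12.650: |R|=0.87407 <1
  x=-9.549: |R|=0.78805 <1
  x=-22.378: |R|=1.00308 >1
  x=-22.268: |R|=1.00219 >1
Stable set (-22.0000, 0).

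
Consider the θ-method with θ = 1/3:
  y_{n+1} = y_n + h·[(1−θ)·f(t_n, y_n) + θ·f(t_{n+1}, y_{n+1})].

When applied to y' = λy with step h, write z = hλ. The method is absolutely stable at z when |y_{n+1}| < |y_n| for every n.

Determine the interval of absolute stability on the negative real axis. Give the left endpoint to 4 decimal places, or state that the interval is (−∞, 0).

Set f=λy, z=hλ:
  y_{n+1} = y_n + z·[2/3·y_n + 1/3·y_{n+1}] ⇒ (1 − 1/3z)y_{n+1} = (1 + 2/3z)y_n
  Hence R(z) = (1 + 2/3z)/(1 − 1/3z).

Find x<0 with |R(x)|<1.
x=-0.59: |R|=0.5070
R=−1: 1+2/3x = −1+1/3x ⇒ -1/3x=2 ⇒ x=2/(-1/3)=-6.0000
Confirm numerically:
  x=-5.823: |R|=0.97994 <1
  x=-5.797: |R|=0.97692 <1
  x=-2.703: |R|=0.42188 <1
  x=-6.454: |R|=1.04802 >1
  x=-6.222: |R|=1.02407 >1
Interval (-6.0000, 0).

z∈(-6.0000,0).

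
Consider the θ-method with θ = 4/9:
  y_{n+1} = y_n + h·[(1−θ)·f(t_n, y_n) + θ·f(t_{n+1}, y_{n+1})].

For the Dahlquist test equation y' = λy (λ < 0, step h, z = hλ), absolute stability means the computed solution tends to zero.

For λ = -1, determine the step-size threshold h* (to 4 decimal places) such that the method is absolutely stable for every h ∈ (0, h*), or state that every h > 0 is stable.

With y'=λy (z=hλ):
  y_{n+1} = y_n + z·[5/9·y_n + 4/9·y_{n+1}] ⇒ (1 − 4/9z)y_{n+1} = (1 + 5/9z)y_n
  Hence R(z) = (1 + 5/9z)/(1 − 4/9z).

Solve |R(x)|<1 on ℝ⁻.
x=-0.47: |R|=0.6112
R=−1: 1+5/9x = −1+4/9x ⇒ -1/9x=2 ⇒ x=2/(-1/9)=-18.0000
Confirm numerically:
  x=-17.272: |R|=0.99068 <1
  x=-14.506: |R|=0.94787 <1
  x=-11.019: |R|=0.86847 <1
  x=-18.484: |R|=1.00584 >1
  x=-18.300: |R|=1.00365 >1
  x=-18.032: |R|=1.00039 >1
Interval (-18.0000, 0).

(-18.0000,0); λ=-1 ⇒ h* = (18)/1 = 18.0000.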